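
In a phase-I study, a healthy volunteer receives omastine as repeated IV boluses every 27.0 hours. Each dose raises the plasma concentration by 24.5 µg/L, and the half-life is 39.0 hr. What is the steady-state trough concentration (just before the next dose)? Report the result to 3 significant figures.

39.8 µg/L

k = ln 2 / 39.0 = 0.01777 hr⁻¹
Fraction remaining after one interval: e^(−kτ) = e^(−0.01777 × 27.0) = 0.6189
R = 1 / (1 − 0.6189) = 2.624
Css,max = 24.5 × 2.624 = 64.28 µg/L
Css,min = Css,max × e^(−kτ) = 64.28 × 0.6189 ≈ 39.8 µg/L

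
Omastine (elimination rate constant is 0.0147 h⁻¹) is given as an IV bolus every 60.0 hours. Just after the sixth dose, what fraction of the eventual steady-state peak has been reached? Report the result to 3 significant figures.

f_n = 1 − e^(−nkτ) = 1 − e^(−6 × 0.01470 × 60.0) = 1 − e^(−5.292) = 1 − 0.005032 ≈ 0.995

0.995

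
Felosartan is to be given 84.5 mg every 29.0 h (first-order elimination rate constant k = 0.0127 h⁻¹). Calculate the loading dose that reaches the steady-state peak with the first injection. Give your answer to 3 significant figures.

Accumulation ratio R = 1 / (1 − e^(−kτ)) = 1 / (1 − e^(−0.01270×29.0)) = 1 / (1 − 0.6919) = 3.246
Loading dose = maintenance dose × R = 84.5 × 3.246 ≈ 274 mg

274 mg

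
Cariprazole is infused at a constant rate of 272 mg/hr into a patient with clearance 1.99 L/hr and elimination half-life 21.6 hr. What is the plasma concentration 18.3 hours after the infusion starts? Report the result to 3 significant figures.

Css = rate / CL = 272 / 1.99 = 136.7 mg/L
k = ln 2 / 21.6 = 0.03209 hr⁻¹
C(t) = Css (1 − e^(−kt)) = 136.7 × (1 − e^(−0.5872)) = 136.7 × 0.4441 ≈ 60.7 mg/L

60.7 mg/L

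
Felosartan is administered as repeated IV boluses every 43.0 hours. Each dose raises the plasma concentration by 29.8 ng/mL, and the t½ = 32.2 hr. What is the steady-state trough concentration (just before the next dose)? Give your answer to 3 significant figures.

19.6 ng/mL

k = ln 2 / 32.2 = 0.02153 hr⁻¹
Fraction remaining after one interval: e^(−kτ) = e^(−0.02153 × 43.0) = 0.3963
R = 1 / (1 − 0.3963) = 1.656
Css,max = 29.8 × 1.656 = 49.36 ng/mL
Css,min = Css,max × e^(−kτ) = 49.36 × 0.3963 ≈ 19.6 ng/mL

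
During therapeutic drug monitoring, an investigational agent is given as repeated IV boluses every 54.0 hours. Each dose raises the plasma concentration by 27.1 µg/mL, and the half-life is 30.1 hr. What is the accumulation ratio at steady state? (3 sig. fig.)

k = ln 2 / 30.1 = 0.02303 hr⁻¹
Fraction remaining after one interval: e^(−kτ) = e^(−0.02303 × 54.0) = 0.2884
R = 1 / (1 − 0.2884) = 1 / 0.7116 ≈ 1.41

1.41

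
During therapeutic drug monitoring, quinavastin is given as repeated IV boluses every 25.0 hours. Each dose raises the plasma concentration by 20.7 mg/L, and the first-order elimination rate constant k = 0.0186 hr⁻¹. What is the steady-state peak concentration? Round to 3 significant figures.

Fraction remaining after one interval: e^(−kτ) = e^(−0.01860 × 25.0) = 0.6281
R = 1 / (1 − 0.6281) = 2.689
Css,max = 20.7 × 2.689 ≈ 55.7 mg/L

55.7 mg/L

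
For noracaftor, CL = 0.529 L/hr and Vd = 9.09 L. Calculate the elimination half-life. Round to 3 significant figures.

k = CL / V = 0.529 / 9.09 = 0.05820 hr⁻¹
t½ = ln 2 / k = ln 2 / 0.05820 ≈ 11.9 hours

11.9 hours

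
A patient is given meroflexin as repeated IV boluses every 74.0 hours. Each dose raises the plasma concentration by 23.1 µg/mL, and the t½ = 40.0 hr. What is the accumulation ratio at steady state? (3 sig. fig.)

k = ln 2 / 40.0 = 0.01733 hr⁻¹
Fraction remaining after one interval: e^(−kτ) = e^(−0.01733 × 74.0) = 0.2774
R = 1 / (1 − 0.2774) = 1 / 0.7226 ≈ 1.38

1.38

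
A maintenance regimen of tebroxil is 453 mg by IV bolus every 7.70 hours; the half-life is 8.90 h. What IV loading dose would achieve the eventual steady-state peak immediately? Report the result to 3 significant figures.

k = ln 2 / 8.90 = 0.07788 h⁻¹
Accumulation ratio R = 1 / (1 − e^(−kτ)) = 1 / (1 − e^(−0.07788×7.70)) = 1 / (1 − 0.5490) = 2.217
Loading dose = maintenance dose × R = 453 × 2.217 ≈ 1000 mg

1000 mg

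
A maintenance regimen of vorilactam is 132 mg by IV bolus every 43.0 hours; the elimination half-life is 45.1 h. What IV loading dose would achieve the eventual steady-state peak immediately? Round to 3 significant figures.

k = ln 2 / 45.1 = 0.01537 h⁻¹
Accumulation ratio R = 1 / (1 − e^(−kτ)) = 1 / (1 − e^(−0.01537×43.0)) = 1 / (1 − 0.5164) = 2.068
Loading dose = maintenance dose × R = 132 × 2.068 ≈ 273 mg

273 mg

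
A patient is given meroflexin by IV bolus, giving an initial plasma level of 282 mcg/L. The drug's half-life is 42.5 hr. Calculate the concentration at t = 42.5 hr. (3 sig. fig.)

141 mcg/L

k = ln 2 / 42.5 = 0.01631 hr⁻¹
42.5 hr is 1.000 half-lives, so C = 282 × (1/2)^1.000 = 282 × 0.5000 ≈ 141 mcg/L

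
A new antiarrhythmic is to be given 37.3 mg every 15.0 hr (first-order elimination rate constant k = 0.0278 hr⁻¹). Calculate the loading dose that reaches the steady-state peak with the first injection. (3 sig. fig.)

Accumulation ratio R = 1 / (1 − e^(−kτ)) = 1 / (1 − e^(−0.02780×15.0)) = 1 / (1 − 0.6590) = 2.933
Loading dose = maintenance dose × R = 37.3 × 2.933 ≈ 109 mg

109 mg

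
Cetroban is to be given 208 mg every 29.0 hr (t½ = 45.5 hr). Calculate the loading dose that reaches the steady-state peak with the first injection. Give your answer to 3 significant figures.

582 mg

k = ln 2 / 45.5 = 0.01523 hr⁻¹
Accumulation ratio R = 1 / (1 − e^(−kτ)) = 1 / (1 − e^(−0.01523×29.0)) = 1 / (1 − 0.6429) = 2.800
Loading dose = maintenance dose × R = 208 × 2.800 ≈ 582 mg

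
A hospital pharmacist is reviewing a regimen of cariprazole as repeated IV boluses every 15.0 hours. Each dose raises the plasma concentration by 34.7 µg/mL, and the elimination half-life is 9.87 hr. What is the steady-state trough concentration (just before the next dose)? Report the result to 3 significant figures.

18.6 µg/mL

k = ln 2 / 9.87 = 0.07023 hr⁻¹
Fraction remaining after one interval: e^(−kτ) = e^(−0.07023 × 15.0) = 0.3487
R = 1 / (1 − 0.3487) = 1.535
Css,max = 34.7 × 1.535 = 53.28 µg/mL
Css,min = Css,max × e^(−kτ) = 53.28 × 0.3487 ≈ 18.6 µg/mL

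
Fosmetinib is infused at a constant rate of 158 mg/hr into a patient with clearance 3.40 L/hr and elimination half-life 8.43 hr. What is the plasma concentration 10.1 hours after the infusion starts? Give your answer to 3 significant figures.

Css = rate / CL = 158 / 3.40 = 46.47 µg/mL
k = ln 2 / 8.43 = 0.08222 hr⁻¹
C(t) = Css (1 − e^(−kt)) = 46.47 × (1 − e^(−0.8305)) = 46.47 × 0.5642 ≈ 26.2 µg/mL

26.2 µg/mL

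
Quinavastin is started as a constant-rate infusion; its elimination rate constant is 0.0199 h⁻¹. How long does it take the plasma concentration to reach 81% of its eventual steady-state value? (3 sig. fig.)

f = 1 − e^(−kt)  ⇒  t = −ln(1 − f) / k
t = −ln(1 − 0.81) / 0.01990 = 1.661 / 0.01990 ≈ 83.5 hours

83.5 hours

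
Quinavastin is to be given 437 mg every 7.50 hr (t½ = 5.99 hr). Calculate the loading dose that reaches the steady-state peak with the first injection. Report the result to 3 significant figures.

k = ln 2 / 5.99 = 0.1157 hr⁻¹
Accumulation ratio R = 1 / (1 − e^(−kτ)) = 1 / (1 − e^(−0.1157×7.50)) = 1 / (1 − 0.4198) = 1.724
Loading dose = maintenance dose × R = 437 × 1.724 ≈ 753 mg

753 mg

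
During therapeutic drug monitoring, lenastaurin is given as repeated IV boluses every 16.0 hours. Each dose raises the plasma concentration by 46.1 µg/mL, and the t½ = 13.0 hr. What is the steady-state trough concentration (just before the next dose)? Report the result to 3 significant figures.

34.2 µg/mL

k = ln 2 / 13.0 = 0.05332 hr⁻¹
Fraction remaining after one interval: e^(−kτ) = e^(−0.05332 × 16.0) = 0.4261
R = 1 / (1 − 0.4261) = 1.742
Css,max = 46.1 × 1.742 = 80.33 µg/mL
Css,min = Css,max × e^(−kτ) = 80.33 × 0.4261 ≈ 34.2 µg/mL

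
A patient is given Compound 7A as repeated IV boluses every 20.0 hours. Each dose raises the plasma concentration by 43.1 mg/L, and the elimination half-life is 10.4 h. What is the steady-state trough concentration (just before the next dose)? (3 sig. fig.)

15.4 mg/L

k = ln 2 / 10.4 = 0.06665 h⁻¹
Fraction remaining after one interval: e^(−kτ) = e^(−0.06665 × 20.0) = 0.2637
R = 1 / (1 − 0.2637) = 1.358
Css,max = 43.1 × 1.358 = 58.54 mg/L
Css,min = Css,max × e^(−kτ) = 58.54 × 0.2637 ≈ 15.4 mg/L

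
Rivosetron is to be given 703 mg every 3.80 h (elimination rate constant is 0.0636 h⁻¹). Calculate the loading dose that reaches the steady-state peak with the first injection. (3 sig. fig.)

3270 mg

Accumulation ratio R = 1 / (1 − e^(−kτ)) = 1 / (1 − e^(−0.06360×3.80)) = 1 / (1 − 0.7853) = 4.658
Loading dose = maintenance dose × R = 703 × 4.658 ≈ 3270 mg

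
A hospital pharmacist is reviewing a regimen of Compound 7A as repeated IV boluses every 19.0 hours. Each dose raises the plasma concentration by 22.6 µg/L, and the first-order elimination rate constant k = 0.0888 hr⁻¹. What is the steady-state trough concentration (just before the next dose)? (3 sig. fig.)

Fraction remaining after one interval: e^(−kτ) = e^(−0.08880 × 19.0) = 0.1850
R = 1 / (1 − 0.1850) = 1.227
Css,max = 22.6 × 1.227 = 27.73 µg/L
Css,min = Css,max × e^(−kτ) = 27.73 × 0.1850 ≈ 5.13 µg/L

5.13 µg/L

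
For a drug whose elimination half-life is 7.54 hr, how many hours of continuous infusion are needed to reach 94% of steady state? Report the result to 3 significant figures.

30.6 hours

k = ln 2 / 7.54 = 0.09193 hr⁻¹
f = 1 − e^(−kt)  ⇒  t = −ln(1 − f) / k
t = −ln(1 − 0.94) / 0.09193 = 2.813 / 0.09193 ≈ 30.6 hours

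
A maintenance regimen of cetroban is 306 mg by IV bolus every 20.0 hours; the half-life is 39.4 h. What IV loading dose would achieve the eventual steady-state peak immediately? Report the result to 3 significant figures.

1030 mg

k = ln 2 / 39.4 = 0.01759 h⁻¹
Accumulation ratio R = 1 / (1 − e^(−kτ)) = 1 / (1 − e^(−0.01759×20.0)) = 1 / (1 − 0.7034) = 3.371
Loading dose = maintenance dose × R = 306 × 3.371 ≈ 1030 mg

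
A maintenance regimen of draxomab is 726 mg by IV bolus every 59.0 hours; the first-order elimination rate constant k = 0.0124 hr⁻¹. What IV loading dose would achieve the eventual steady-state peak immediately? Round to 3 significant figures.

1400 mg

Accumulation ratio R = 1 / (1 − e^(−kτ)) = 1 / (1 − e^(−0.01240×59.0)) = 1 / (1 − 0.4811) = 1.927
Loading dose = maintenance dose × R = 726 × 1.927 ≈ 1400 mg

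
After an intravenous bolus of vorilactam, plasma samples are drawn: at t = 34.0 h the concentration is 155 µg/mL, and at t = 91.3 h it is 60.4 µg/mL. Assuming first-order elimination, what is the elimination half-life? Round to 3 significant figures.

42.1 hours

k = ln(C₁/C₂) / (t₂ − t₁) = ln(155/60.4) / (91.3 − 34.0)
  = 0.9424 / 57.30 = 0.01645 h⁻¹
t½ = ln 2 / k = ln 2 / 0.01645 ≈ 42.1 hours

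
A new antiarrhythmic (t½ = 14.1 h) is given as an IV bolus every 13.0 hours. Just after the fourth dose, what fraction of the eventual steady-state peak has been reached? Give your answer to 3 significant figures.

k = ln 2 / 14.1 = 0.04916 h⁻¹
f_n = 1 − e^(−nkτ) = 1 − e^(−4 × 0.04916 × 13.0) = 1 − e^(−2.556) = 1 − 0.07759 ≈ 0.922

0.922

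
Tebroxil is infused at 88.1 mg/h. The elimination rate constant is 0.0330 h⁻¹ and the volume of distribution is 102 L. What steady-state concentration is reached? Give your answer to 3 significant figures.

26.2 mg/L

CL = k · V = 0.0330 × 102 = 3.366 L/h
Css = rate / CL = 88.1 / 3.366 ≈ 26.2 mg/L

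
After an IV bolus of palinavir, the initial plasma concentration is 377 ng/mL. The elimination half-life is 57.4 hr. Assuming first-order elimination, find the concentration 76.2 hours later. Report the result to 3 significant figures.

150 ng/mL

k = ln 2 / 57.4 = 0.01208 hr⁻¹
76.2 hr is 1.328 half-lives, so C = 377 × (1/2)^1.328 = 377 × 0.3985 ≈ 150 ng/mL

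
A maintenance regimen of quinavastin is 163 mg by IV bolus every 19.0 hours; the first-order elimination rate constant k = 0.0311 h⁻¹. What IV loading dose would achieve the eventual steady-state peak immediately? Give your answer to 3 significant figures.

Accumulation ratio R = 1 / (1 − e^(−kτ)) = 1 / (1 − e^(−0.03110×19.0)) = 1 / (1 − 0.5538) = 2.241
Loading dose = maintenance dose × R = 163 × 2.241 ≈ 365 mg

365 mg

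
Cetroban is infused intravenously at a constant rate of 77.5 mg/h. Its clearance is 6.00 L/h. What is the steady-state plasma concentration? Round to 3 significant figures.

12.9 µg/mL

Css = infusion rate / CL = 77.5 / 6.00 ≈ 12.9 µg/mL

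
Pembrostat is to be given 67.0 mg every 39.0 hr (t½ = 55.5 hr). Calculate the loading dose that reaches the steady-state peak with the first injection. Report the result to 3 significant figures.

k = ln 2 / 55.5 = 0.01249 hr⁻¹
Accumulation ratio R = 1 / (1 − e^(−kτ)) = 1 / (1 − e^(−0.01249×39.0)) = 1 / (1 − 0.6144) = 2.593
Loading dose = maintenance dose × R = 67.0 × 2.593 ≈ 174 mg

174 mg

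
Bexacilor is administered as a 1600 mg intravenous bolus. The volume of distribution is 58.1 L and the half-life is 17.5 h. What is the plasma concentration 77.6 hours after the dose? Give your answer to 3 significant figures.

C₀ = dose / V = 1600 / 58.1 = 27.54 mg/L
k = ln 2 / 17.5 = 0.03961 h⁻¹
C(t) = C₀ e^(−kt) = 27.54 × e^(−0.03961 × 77.6) = 27.54 × e^(−3.074) = 27.54 × 0.04625 ≈ 1.27 mg/L

1.27 mg/L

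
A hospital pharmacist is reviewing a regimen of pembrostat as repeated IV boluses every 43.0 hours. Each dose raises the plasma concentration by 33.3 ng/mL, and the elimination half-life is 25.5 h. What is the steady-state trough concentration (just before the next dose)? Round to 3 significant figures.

15.0 ng/mL

k = ln 2 / 25.5 = 0.02718 h⁻¹
Fraction remaining after one interval: e^(−kτ) = e^(−0.02718 × 43.0) = 0.3107
R = 1 / (1 − 0.3107) = 1.451
Css,max = 33.3 × 1.451 = 48.31 ng/mL
Css,min = Css,max × e^(−kτ) = 48.31 × 0.3107 ≈ 15.0 ng/mL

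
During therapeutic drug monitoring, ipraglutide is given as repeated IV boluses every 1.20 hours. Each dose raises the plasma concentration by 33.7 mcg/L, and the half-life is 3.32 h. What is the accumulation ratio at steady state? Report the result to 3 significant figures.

k = ln 2 / 3.32 = 0.2088 h⁻¹
Fraction remaining after one interval: e^(−kτ) = e^(−0.2088 × 1.20) = 0.7784
R = 1 / (1 − 0.7784) = 1 / 0.2216 ≈ 4.51

4.51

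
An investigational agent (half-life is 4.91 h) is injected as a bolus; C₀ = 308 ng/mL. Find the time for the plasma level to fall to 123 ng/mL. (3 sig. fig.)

6.50 hours

k = ln 2 / 4.91 = 0.1412 h⁻¹
C(t) = C₀ e^(−kt)  ⇒  t = ln(C₀/C) / k
t = ln(308/123) / 0.1412 = 0.9179 / 0.1412 ≈ 6.50 hours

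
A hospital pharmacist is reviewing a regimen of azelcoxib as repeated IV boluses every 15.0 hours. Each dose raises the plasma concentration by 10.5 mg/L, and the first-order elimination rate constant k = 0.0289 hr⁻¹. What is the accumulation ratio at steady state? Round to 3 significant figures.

Fraction remaining after one interval: e^(−kτ) = e^(−0.02890 × 15.0) = 0.6482
R = 1 / (1 − 0.6482) = 1 / 0.3518 ≈ 2.84

2.84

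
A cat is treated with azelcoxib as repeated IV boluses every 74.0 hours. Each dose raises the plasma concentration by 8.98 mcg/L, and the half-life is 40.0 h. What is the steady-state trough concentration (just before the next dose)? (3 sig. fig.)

3.45 mcg/L

k = ln 2 / 40.0 = 0.01733 h⁻¹
Fraction remaining after one interval: e^(−kτ) = e^(−0.01733 × 74.0) = 0.2774
R = 1 / (1 − 0.2774) = 1.384
Css,max = 8.98 × 1.384 = 12.43 mcg/L
Css,min = Css,max × e^(−kτ) = 12.43 × 0.2774 ≈ 3.45 mcg/L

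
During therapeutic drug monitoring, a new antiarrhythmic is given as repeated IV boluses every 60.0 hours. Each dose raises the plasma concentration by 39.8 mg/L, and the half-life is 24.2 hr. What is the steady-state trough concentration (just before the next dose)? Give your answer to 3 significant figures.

k = ln 2 / 24.2 = 0.02864 hr⁻¹
Fraction remaining after one interval: e^(−kτ) = e^(−0.02864 × 60.0) = 0.1793
R = 1 / (1 − 0.1793) = 1.219
Css,max = 39.8 × 1.219 = 48.50 mg/L
Css,min = Css,max × e^(−kτ) = 48.50 × 0.1793 ≈ 8.70 mg/L

8.70 mg/L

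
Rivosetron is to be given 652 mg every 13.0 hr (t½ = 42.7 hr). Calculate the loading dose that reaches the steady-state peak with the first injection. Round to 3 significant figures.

3430 mg

k = ln 2 / 42.7 = 0.01623 hr⁻¹
Accumulation ratio R = 1 / (1 − e^(−kτ)) = 1 / (1 − e^(−0.01623×13.0)) = 1 / (1 − 0.8098) = 5.256
Loading dose = maintenance dose × R = 652 × 5.256 ≈ 3430 mg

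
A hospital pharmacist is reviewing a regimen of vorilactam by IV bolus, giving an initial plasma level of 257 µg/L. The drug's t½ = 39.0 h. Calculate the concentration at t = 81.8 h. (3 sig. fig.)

60.1 µg/L

k = ln 2 / 39.0 = 0.01777 h⁻¹
C(t) = C₀ e^(−kt) = 257 × e^(−0.01777 × 81.8) = 257 × e^(−1.454) = 257 × 0.2337 ≈ 60.1 µg/L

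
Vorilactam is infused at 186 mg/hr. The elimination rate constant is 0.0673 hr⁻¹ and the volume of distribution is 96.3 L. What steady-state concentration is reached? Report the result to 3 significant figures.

28.7 mg/L

CL = k · V = 0.0673 × 96.3 = 6.481 L/hr
Css = rate / CL = 186 / 6.481 ≈ 28.7 mg/L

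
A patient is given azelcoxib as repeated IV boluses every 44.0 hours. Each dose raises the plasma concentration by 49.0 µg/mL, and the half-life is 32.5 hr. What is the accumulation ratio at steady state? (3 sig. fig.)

k = ln 2 / 32.5 = 0.02133 hr⁻¹
Fraction remaining after one interval: e^(−kτ) = e^(−0.02133 × 44.0) = 0.3912
R = 1 / (1 − 0.3912) = 1 / 0.6088 ≈ 1.64

1.64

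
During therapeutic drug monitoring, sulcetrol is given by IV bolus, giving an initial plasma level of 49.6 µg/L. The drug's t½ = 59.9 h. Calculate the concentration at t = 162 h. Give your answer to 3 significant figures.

k = ln 2 / 59.9 = 0.01157 h⁻¹
162 h is 2.705 half-lives, so C = 49.6 × (1/2)^2.705 = 49.6 × 0.1534 ≈ 7.61 µg/L

7.61 µg/L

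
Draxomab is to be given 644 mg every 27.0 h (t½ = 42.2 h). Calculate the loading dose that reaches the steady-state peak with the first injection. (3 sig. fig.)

1800 mg

k = ln 2 / 42.2 = 0.01643 h⁻¹
Accumulation ratio R = 1 / (1 − e^(−kτ)) = 1 / (1 − e^(−0.01643×27.0)) = 1 / (1 − 0.6418) = 2.792
Loading dose = maintenance dose × R = 644 × 2.792 ≈ 1800 mg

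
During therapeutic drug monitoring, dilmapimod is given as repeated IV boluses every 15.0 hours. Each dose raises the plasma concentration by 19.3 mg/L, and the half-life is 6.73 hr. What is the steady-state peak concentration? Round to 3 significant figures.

k = ln 2 / 6.73 = 0.1030 hr⁻¹
Fraction remaining after one interval: e^(−kτ) = e^(−0.1030 × 15.0) = 0.2133
R = 1 / (1 − 0.2133) = 1.271
Css,max = 19.3 × 1.271 ≈ 24.5 mg/L

24.5 mg/L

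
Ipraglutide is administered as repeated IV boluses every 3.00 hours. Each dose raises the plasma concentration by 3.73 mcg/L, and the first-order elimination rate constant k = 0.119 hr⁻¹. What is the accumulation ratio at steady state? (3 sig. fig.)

Fraction remaining after one interval: e^(−kτ) = e^(−0.1190 × 3.00) = 0.6998
R = 1 / (1 − 0.6998) = 1 / 0.3002 ≈ 3.33

3.33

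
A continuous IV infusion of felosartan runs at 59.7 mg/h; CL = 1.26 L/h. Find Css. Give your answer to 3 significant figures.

Css = infusion rate / CL = 59.7 / 1.26 ≈ 47.4 mg/L

47.4 mg/L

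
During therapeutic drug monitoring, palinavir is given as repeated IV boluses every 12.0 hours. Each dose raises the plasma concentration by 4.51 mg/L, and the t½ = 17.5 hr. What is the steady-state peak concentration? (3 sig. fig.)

k = ln 2 / 17.5 = 0.03961 hr⁻¹
Fraction remaining after one interval: e^(−kτ) = e^(−0.03961 × 12.0) = 0.6217
R = 1 / (1 − 0.6217) = 2.643
Css,max = 4.51 × 2.643 ≈ 11.9 mg/L

11.9 mg/L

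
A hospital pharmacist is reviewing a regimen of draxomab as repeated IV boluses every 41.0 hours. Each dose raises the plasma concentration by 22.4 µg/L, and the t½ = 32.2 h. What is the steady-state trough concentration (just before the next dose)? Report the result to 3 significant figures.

15.8 µg/L

k = ln 2 / 32.2 = 0.02153 h⁻¹
Fraction remaining after one interval: e^(−kτ) = e^(−0.02153 × 41.0) = 0.4137
R = 1 / (1 − 0.4137) = 1.706
Css,max = 22.4 × 1.706 = 38.21 µg/L
Css,min = Css,max × e^(−kτ) = 38.21 × 0.4137 ≈ 15.8 µg/L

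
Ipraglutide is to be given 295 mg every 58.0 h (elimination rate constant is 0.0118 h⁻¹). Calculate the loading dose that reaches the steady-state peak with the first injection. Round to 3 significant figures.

595 mg

Accumulation ratio R = 1 / (1 − e^(−kτ)) = 1 / (1 − e^(−0.01180×58.0)) = 1 / (1 − 0.5044) = 2.018
Loading dose = maintenance dose × R = 295 × 2.018 ≈ 595 mg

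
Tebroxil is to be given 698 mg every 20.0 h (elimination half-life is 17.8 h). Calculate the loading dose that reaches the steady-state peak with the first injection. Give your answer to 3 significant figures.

k = ln 2 / 17.8 = 0.03894 h⁻¹
Accumulation ratio R = 1 / (1 − e^(−kτ)) = 1 / (1 − e^(−0.03894×20.0)) = 1 / (1 − 0.4589) = 1.848
Loading dose = maintenance dose × R = 698 × 1.848 ≈ 1290 mg

1290 mg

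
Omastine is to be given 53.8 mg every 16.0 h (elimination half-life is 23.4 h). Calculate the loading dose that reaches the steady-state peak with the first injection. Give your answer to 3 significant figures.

143 mg

k = ln 2 / 23.4 = 0.02962 h⁻¹
Accumulation ratio R = 1 / (1 − e^(−kτ)) = 1 / (1 − e^(−0.02962×16.0)) = 1 / (1 − 0.6225) = 2.649
Loading dose = maintenance dose × R = 53.8 × 2.649 ≈ 143 mg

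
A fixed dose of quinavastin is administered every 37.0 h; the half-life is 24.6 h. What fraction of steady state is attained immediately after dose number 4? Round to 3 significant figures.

0.985

k = ln 2 / 24.6 = 0.02818 h⁻¹
f_n = 1 − e^(−nkτ) = 1 − e^(−4 × 0.02818 × 37.0) = 1 − e^(−4.170) = 1 − 0.01545 ≈ 0.985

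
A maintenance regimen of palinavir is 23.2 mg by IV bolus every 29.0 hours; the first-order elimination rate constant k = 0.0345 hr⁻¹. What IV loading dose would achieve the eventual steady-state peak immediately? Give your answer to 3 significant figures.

36.7 mg

Accumulation ratio R = 1 / (1 − e^(−kτ)) = 1 / (1 − e^(−0.03450×29.0)) = 1 / (1 − 0.3677) = 1.582
Loading dose = maintenance dose × R = 23.2 × 1.582 ≈ 36.7 mg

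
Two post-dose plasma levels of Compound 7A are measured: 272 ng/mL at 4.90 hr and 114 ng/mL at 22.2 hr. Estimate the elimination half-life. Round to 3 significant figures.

13.8 hours

k = ln(C₁/C₂) / (t₂ − t₁) = ln(272/114) / (22.2 − 4.90)
  = 0.8696 / 17.30 = 0.05027 hr⁻¹
t½ = ln 2 / k = ln 2 / 0.05027 ≈ 13.8 hours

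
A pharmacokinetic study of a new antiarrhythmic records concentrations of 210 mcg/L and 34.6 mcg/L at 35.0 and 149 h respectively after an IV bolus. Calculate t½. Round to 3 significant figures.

43.8 hours

k = ln(C₁/C₂) / (t₂ − t₁) = ln(210/34.6) / (149 − 35.0)
  = 1.803 / 114.0 = 0.01582 h⁻¹
t½ = ln 2 / k = ln 2 / 0.01582 ≈ 43.8 hours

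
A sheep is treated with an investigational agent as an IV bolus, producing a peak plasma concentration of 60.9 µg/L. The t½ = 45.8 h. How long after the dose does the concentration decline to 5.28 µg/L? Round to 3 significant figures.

k = ln 2 / 45.8 = 0.01513 h⁻¹
C(t) = C₀ e^(−kt)  ⇒  t = ln(C₀/C) / k
t = ln(60.9/5.28) / 0.01513 = 2.445 / 0.01513 ≈ 162 hours

162 hours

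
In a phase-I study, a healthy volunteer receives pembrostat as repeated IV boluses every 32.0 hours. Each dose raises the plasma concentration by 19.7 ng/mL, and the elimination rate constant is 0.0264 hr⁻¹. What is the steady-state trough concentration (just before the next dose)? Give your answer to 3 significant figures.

Fraction remaining after one interval: e^(−kτ) = e^(−0.02640 × 32.0) = 0.4296
R = 1 / (1 − 0.4296) = 1.753
Css,max = 19.7 × 1.753 = 34.54 ng/mL
Css,min = Css,max × e^(−kτ) = 34.54 × 0.4296 ≈ 14.8 ng/mL

14.8 ng/mL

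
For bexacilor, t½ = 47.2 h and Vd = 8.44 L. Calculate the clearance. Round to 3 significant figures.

0.124 L/h

k = ln 2 / t½ = ln 2 / 47.2 = 0.01469 h⁻¹
CL = k · V = 0.01469 × 8.44 ≈ 0.124 L/h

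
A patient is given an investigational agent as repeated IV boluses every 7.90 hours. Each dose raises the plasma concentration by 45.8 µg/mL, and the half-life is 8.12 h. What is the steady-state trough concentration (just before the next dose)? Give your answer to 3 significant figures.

47.6 µg/mL

k = ln 2 / 8.12 = 0.08536 h⁻¹
Fraction remaining after one interval: e^(−kτ) = e^(−0.08536 × 7.90) = 0.5095
R = 1 / (1 − 0.5095) = 2.039
Css,max = 45.8 × 2.039 = 93.37 µg/mL
Css,min = Css,max × e^(−kτ) = 93.37 × 0.5095 ≈ 47.6 µg/mL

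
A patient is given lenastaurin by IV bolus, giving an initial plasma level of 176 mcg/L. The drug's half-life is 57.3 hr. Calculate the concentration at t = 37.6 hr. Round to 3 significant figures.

112 mcg/L

k = ln 2 / 57.3 = 0.01210 hr⁻¹
37.6 hr is 0.6562 half-lives, so C = 176 × (1/2)^0.6562 = 176 × 0.6345 ≈ 112 mcg/L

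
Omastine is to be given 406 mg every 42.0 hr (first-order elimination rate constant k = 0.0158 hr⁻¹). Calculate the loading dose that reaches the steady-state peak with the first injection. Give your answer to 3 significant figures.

Accumulation ratio R = 1 / (1 − e^(−kτ)) = 1 / (1 − e^(−0.01580×42.0)) = 1 / (1 − 0.5150) = 2.062
Loading dose = maintenance dose × R = 406 × 2.062 ≈ 837 mg

837 mg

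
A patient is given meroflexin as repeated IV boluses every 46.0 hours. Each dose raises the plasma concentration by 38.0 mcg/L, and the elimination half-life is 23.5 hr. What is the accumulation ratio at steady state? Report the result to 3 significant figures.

k = ln 2 / 23.5 = 0.02950 hr⁻¹
Fraction remaining after one interval: e^(−kτ) = e^(−0.02950 × 46.0) = 0.2575
R = 1 / (1 − 0.2575) = 1 / 0.7425 ≈ 1.35

1.35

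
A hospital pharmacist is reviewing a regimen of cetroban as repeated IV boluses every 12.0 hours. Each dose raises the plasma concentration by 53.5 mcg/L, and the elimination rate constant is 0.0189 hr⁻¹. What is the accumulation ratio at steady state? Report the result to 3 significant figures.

4.93

Fraction remaining after one interval: e^(−kτ) = e^(−0.01890 × 12.0) = 0.7971
R = 1 / (1 − 0.7971) = 1 / 0.2029 ≈ 4.93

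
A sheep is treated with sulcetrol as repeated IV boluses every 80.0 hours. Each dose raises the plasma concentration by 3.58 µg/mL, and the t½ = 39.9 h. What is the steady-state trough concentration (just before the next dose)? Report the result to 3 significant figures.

k = ln 2 / 39.9 = 0.01737 h⁻¹
Fraction remaining after one interval: e^(−kτ) = e^(−0.01737 × 80.0) = 0.2491
R = 1 / (1 − 0.2491) = 1.332
Css,max = 3.58 × 1.332 = 4.768 µg/mL
Css,min = Css,max × e^(−kτ) = 4.768 × 0.2491 ≈ 1.19 µg/mL

1.19 µg/mL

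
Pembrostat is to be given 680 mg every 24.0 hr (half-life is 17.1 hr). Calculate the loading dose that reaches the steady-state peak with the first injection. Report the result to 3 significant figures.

k = ln 2 / 17.1 = 0.04053 hr⁻¹
Accumulation ratio R = 1 / (1 − e^(−kτ)) = 1 / (1 − e^(−0.04053×24.0)) = 1 / (1 − 0.3780) = 1.608
Loading dose = maintenance dose × R = 680 × 1.608 ≈ 1090 mg

1090 mg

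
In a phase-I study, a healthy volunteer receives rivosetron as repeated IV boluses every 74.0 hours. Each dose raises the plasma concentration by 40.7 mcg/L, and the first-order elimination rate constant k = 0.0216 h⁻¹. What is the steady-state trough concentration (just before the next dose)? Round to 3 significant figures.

Fraction remaining after one interval: e^(−kτ) = e^(−0.02160 × 74.0) = 0.2022
R = 1 / (1 − 0.2022) = 1.253
Css,max = 40.7 × 1.253 = 51.02 mcg/L
Css,min = Css,max × e^(−kτ) = 51.02 × 0.2022 ≈ 10.3 mcg/L

10.3 mcg/L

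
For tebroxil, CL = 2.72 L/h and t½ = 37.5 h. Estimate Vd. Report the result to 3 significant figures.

147 L

k = ln 2 / t½ = ln 2 / 37.5 = 0.01848 h⁻¹
V = CL / k = 2.72 / 0.01848 ≈ 147 L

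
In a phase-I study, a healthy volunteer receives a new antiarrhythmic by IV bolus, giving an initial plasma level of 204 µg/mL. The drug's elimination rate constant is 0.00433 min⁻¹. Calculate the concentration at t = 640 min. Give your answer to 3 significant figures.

12.8 µg/mL

C(t) = C₀ e^(−kt) = 204 × e^(−0.004330 × 640) = 204 × e^(−2.771) = 204 × 0.06259 ≈ 12.8 µg/mL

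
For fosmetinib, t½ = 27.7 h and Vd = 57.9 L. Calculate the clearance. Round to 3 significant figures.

1.45 L/h

k = ln 2 / t½ = ln 2 / 27.7 = 0.02502 h⁻¹
CL = k · V = 0.02502 × 57.9 ≈ 1.45 L/h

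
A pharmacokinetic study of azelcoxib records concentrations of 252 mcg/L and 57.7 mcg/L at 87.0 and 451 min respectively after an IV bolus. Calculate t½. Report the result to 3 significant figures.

171 minutes

k = ln(C₁/C₂) / (t₂ − t₁) = ln(252/57.7) / (451 − 87.0)
  = 1.474 / 364.0 = 0.004050 min⁻¹
t½ = ln 2 / k = ln 2 / 0.004050 ≈ 171 minutes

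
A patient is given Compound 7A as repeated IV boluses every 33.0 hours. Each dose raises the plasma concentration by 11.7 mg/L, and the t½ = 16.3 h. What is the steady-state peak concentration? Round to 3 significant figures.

15.5 mg/L

k = ln 2 / 16.3 = 0.04252 h⁻¹
Fraction remaining after one interval: e^(−kτ) = e^(−0.04252 × 33.0) = 0.2458
R = 1 / (1 − 0.2458) = 1.326
Css,max = 11.7 × 1.326 ≈ 15.5 mg/L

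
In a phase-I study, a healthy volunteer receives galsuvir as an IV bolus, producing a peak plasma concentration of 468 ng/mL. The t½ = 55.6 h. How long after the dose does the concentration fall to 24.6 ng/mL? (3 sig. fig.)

k = ln 2 / 55.6 = 0.01247 h⁻¹
C(t) = C₀ e^(−kt)  ⇒  t = ln(C₀/C) / k
t = ln(468/24.6) / 0.01247 = 2.946 / 0.01247 ≈ 236 hours

236 hours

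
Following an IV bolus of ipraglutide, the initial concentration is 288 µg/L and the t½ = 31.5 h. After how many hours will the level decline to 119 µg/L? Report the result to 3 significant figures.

k = ln 2 / 31.5 = 0.02200 h⁻¹
C(t) = C₀ e^(−kt)  ⇒  t = ln(C₀/C) / k
t = ln(288/119) / 0.02200 = 0.8838 / 0.02200 ≈ 40.2 hours

40.2 hours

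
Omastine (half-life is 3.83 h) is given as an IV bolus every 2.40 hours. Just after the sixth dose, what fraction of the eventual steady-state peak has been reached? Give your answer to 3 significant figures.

k = ln 2 / 3.83 = 0.1810 h⁻¹
f_n = 1 − e^(−nkτ) = 1 − e^(−6 × 0.1810 × 2.40) = 1 − e^(−2.606) = 1 − 0.07382 ≈ 0.926

0.926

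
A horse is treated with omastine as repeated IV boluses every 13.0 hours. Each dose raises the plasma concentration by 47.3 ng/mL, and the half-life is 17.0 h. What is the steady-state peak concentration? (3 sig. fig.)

115 ng/mL

k = ln 2 / 17.0 = 0.04077 h⁻¹
Fraction remaining after one interval: e^(−kτ) = e^(−0.04077 × 13.0) = 0.5886
R = 1 / (1 − 0.5886) = 2.431
Css,max = 47.3 × 2.431 ≈ 115 ng/mL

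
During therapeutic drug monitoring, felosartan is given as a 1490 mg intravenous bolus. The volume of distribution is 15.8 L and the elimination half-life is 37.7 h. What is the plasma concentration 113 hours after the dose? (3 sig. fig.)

11.8 mg/L

C₀ = dose / V = 1490 / 15.8 = 94.30 mg/L
k = ln 2 / 37.7 = 0.01839 h⁻¹
C(t) = C₀ e^(−kt) = 94.30 × e^(−0.01839 × 113) = 94.30 × e^(−2.078) = 94.30 × 0.1252 ≈ 11.8 mg/L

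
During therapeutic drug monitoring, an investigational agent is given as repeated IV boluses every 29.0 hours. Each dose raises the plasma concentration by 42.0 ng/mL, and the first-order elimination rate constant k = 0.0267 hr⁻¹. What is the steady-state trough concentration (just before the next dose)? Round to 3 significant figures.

35.9 ng/mL

Fraction remaining after one interval: e^(−kτ) = e^(−0.02670 × 29.0) = 0.4610
R = 1 / (1 − 0.4610) = 1.855
Css,max = 42.0 × 1.855 = 77.93 ng/mL
Css,min = Css,max × e^(−kτ) = 77.93 × 0.4610 ≈ 35.9 ng/mL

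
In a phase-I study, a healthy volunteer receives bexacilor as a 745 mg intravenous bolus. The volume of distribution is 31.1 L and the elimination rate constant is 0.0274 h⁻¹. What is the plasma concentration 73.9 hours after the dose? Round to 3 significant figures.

C₀ = dose / V = 745 / 31.1 = 23.95 µg/mL
C(t) = C₀ e^(−kt) = 23.95 × e^(−0.02740 × 73.9) = 23.95 × e^(−2.025) = 23.95 × 0.1320 ≈ 3.16 µg/mL

3.16 µg/mL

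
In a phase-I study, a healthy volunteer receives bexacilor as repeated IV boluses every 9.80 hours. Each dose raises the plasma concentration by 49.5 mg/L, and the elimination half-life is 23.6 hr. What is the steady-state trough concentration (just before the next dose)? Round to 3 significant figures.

k = ln 2 / 23.6 = 0.02937 hr⁻¹
Fraction remaining after one interval: e^(−kτ) = e^(−0.02937 × 9.80) = 0.7499
R = 1 / (1 − 0.7499) = 3.998
Css,max = 49.5 × 3.998 = 197.9 mg/L
Css,min = Css,max × e^(−kτ) = 197.9 × 0.7499 ≈ 148 mg/L

148 mg/L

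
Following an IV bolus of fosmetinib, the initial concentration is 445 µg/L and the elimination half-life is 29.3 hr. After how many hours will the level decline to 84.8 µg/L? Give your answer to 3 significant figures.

k = ln 2 / 29.3 = 0.02366 hr⁻¹
C(t) = C₀ e^(−kt)  ⇒  t = ln(C₀/C) / k
t = ln(445/84.8) / 0.02366 = 1.658 / 0.02366 ≈ 70.1 hours

70.1 hours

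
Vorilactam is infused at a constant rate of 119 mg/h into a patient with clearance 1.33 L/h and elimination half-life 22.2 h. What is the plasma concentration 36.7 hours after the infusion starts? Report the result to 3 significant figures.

Css = rate / CL = 119 / 1.33 = 89.47 µg/mL
k = ln 2 / 22.2 = 0.03122 h⁻¹
C(t) = Css (1 − e^(−kt)) = 89.47 × (1 − e^(−1.146)) = 89.47 × 0.6821 ≈ 61.0 µg/mL

61.0 µg/mL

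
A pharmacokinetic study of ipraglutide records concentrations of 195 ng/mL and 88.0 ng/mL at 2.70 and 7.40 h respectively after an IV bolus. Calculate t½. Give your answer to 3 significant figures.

4.09 hours

k = ln(C₁/C₂) / (t₂ − t₁) = ln(195/88.0) / (7.40 − 2.70)
  = 0.7957 / 4.700 = 0.1693 h⁻¹
t½ = ln 2 / k = ln 2 / 0.1693 ≈ 4.09 hours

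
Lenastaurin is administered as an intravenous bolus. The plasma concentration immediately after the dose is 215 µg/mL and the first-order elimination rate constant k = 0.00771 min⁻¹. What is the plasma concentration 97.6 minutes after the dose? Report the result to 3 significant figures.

C(t) = C₀ e^(−kt) = 215 × e^(−0.007710 × 97.6) = 215 × e^(−0.7525) = 215 × 0.4712 ≈ 101 µg/mL

101 µg/mL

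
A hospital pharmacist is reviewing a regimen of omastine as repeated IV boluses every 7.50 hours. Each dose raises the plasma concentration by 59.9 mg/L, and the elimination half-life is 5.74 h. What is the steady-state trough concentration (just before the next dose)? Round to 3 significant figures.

40.6 mg/L

k = ln 2 / 5.74 = 0.1208 h⁻¹
Fraction remaining after one interval: e^(−kτ) = e^(−0.1208 × 7.50) = 0.4043
R = 1 / (1 − 0.4043) = 1.679
Css,max = 59.9 × 1.679 = 100.5 mg/L
Css,min = Css,max × e^(−kτ) = 100.5 × 0.4043 ≈ 40.6 mg/L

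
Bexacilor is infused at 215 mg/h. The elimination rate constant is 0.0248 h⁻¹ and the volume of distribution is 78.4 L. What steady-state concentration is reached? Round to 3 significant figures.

CL = k · V = 0.0248 × 78.4 = 1.944 L/h
Css = rate / CL = 215 / 1.944 ≈ 111 mg/L

111 mg/L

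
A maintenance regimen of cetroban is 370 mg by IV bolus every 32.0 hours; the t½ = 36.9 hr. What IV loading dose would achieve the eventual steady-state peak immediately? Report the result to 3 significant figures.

k = ln 2 / 36.9 = 0.01878 hr⁻¹
Accumulation ratio R = 1 / (1 − e^(−kτ)) = 1 / (1 − e^(−0.01878×32.0)) = 1 / (1 − 0.5482) = 2.213
Loading dose = maintenance dose × R = 370 × 2.213 ≈ 819 mg

819 mg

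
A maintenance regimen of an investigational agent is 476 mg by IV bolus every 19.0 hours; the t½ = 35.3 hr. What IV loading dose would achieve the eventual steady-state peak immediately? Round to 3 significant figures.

k = ln 2 / 35.3 = 0.01964 hr⁻¹
Accumulation ratio R = 1 / (1 − e^(−kτ)) = 1 / (1 − e^(−0.01964×19.0)) = 1 / (1 − 0.6886) = 3.211
Loading dose = maintenance dose × R = 476 × 3.211 ≈ 1530 mg

1530 mg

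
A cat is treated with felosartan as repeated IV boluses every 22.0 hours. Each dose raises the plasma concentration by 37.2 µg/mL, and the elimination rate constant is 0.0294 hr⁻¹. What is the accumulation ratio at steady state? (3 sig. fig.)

2.10

Fraction remaining after one interval: e^(−kτ) = e^(−0.02940 × 22.0) = 0.5237
R = 1 / (1 − 0.5237) = 1 / 0.4763 ≈ 2.10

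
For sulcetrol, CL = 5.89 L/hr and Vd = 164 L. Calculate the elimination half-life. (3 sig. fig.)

19.3 hours

k = CL / V = 5.89 / 164 = 0.03591 hr⁻¹
t½ = ln 2 / k = ln 2 / 0.03591 ≈ 19.3 hours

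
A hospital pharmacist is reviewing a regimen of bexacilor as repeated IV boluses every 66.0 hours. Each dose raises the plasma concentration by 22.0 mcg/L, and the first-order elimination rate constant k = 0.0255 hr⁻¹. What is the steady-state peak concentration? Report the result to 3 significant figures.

27.0 mcg/L

Fraction remaining after one interval: e^(−kτ) = e^(−0.02550 × 66.0) = 0.1858
R = 1 / (1 − 0.1858) = 1.228
Css,max = 22.0 × 1.228 ≈ 27.0 mcg/L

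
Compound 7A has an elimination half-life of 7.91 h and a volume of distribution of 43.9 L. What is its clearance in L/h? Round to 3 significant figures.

k = ln 2 / t½ = ln 2 / 7.91 = 0.08763 h⁻¹
CL = k · V = 0.08763 × 43.9 ≈ 3.85 L/h

3.85 L/h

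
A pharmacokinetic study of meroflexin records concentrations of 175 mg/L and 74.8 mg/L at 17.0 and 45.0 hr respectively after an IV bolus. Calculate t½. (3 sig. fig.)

22.8 hours

k = ln(C₁/C₂) / (t₂ − t₁) = ln(175/74.8) / (45.0 − 17.0)
  = 0.8500 / 28.00 = 0.03036 hr⁻¹
t½ = ln 2 / k = ln 2 / 0.03036 ≈ 22.8 hours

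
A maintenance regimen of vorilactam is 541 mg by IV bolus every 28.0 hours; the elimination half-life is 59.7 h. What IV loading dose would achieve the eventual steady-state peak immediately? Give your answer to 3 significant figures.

k = ln 2 / 59.7 = 0.01161 h⁻¹
Accumulation ratio R = 1 / (1 − e^(−kτ)) = 1 / (1 − e^(−0.01161×28.0)) = 1 / (1 − 0.7225) = 3.603
Loading dose = maintenance dose × R = 541 × 3.603 ≈ 1950 mg

1950 mg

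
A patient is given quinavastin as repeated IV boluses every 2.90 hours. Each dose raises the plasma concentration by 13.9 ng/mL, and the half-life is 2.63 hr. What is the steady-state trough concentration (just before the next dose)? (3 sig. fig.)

12.1 ng/mL

k = ln 2 / 2.63 = 0.2636 hr⁻¹
Fraction remaining after one interval: e^(−kτ) = e^(−0.2636 × 2.90) = 0.4657
R = 1 / (1 − 0.4657) = 1.871
Css,max = 13.9 × 1.871 = 26.01 ng/mL
Css,min = Css,max × e^(−kτ) = 26.01 × 0.4657 ≈ 12.1 ng/mL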